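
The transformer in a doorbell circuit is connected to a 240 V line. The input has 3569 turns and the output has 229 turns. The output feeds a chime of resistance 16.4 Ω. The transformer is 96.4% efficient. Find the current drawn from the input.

V_out = 240 × 229/3569 = 15.399 V.
I_out = V_out/R = 15.399/16.4 = 0.93898 A.
P_out = V_out I_out = 15.399 × 0.93898 = 14.460 W.
P_in = P_out/η = 14.460/0.964 = 15.000 W.
I_in = P_in/V_in = 15.000/240 = 0.0625 A.

I_in ≈ 0.0625 A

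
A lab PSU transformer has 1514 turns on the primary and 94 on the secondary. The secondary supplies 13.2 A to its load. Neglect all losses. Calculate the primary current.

I_p ≈ 0.820 A

For an ideal transformer I_p/I_s = N_s/N_p, so I_p = 13.2 × 94/1514 = 0.820 A.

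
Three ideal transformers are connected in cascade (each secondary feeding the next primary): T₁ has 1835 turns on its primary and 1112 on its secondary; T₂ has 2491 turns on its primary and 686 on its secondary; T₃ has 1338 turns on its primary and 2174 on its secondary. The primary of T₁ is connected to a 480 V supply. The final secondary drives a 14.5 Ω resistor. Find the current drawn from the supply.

After T₁: V = 480.00 × 1112/1835 = 290.88 V.
After T₂: V = 290.88 × 686/2491 = 80.105 V.
After T₃: V = 80.105 × 2174/1338 = 130.16 V.
I_load = 130.16/14.5 = 8.9763 A, so P_out = 130.16 × 8.9763 = 1168.3 W.
All ideal ⇒ P_in = P_out, so I_supply = 1168.3/480 = 2.43 A.

I_supply ≈ 2.43 A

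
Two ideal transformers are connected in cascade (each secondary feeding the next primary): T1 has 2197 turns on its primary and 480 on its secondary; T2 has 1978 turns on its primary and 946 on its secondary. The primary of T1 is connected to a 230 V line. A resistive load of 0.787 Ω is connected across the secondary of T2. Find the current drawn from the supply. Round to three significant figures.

I_supply ≈ 3.19 A

After T1: V = 230.00 × 480/2197 = 50.250 V.
After T2: V = 50.250 × 946/1978 = 24.033 V.
I_load = 24.033/0.787 = 30.537 A, so P_out = 24.033 × 30.537 = 733.89 W.
All ideal ⇒ P_in = P_out, so I_supply = 733.89/230 = 3.19 A.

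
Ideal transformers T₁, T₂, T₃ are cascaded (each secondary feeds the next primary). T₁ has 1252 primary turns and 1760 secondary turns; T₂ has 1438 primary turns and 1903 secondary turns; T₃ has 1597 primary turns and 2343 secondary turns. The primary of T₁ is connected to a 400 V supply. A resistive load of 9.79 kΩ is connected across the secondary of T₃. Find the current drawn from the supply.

I_supply ≈ 0.304 A

After T₁: V = 400.00 × 1760/1252 = 562.30 V.
After T₂: V = 562.30 × 1903/1438 = 744.13 V.
After T₃: V = 744.13 × 2343/1597 = 1091.7 V.
I_load = 1091.7/9790 = 0.11151 A, so P_out = 1091.7 × 0.11151 = 121.74 W.
All ideal ⇒ P_in = P_out, so I_supply = 121.74/400 = 0.304 A.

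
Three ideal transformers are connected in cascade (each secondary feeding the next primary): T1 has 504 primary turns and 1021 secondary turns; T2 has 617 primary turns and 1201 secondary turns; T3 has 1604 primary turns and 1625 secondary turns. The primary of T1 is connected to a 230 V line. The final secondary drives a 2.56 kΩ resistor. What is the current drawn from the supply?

I_supply ≈ 1.43 A

After T1: V = 230.00 × 1021/504 = 465.93 V.
After T2: V = 465.93 × 1201/617 = 906.94 V.
After T3: V = 906.94 × 1625/1604 = 918.82 V.
I_load = 918.82/2560 = 0.35891 A, so P_out = 918.82 × 0.35891 = 329.78 W.
All ideal ⇒ P_in = P_out, so I_supply = 329.78/230 = 1.43 A.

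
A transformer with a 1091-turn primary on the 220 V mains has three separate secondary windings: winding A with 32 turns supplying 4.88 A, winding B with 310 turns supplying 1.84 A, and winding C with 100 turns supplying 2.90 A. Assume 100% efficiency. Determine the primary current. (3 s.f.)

I_p ≈ 0.932 A

V_A = 220 × 32/1091 = 6.4528 V; V_B = 220 × 310/1091 = 62.511 V; V_C = 220 × 100/1091 = 20.165 V.
P_out = V_A I_A + V_B I_B + V_C I_C = 6.4528×4.88 + 62.511×1.84 + 20.165×2.90 = 31.490 + 115.02 + 58.478 = 204.99 W.
Ideal ⇒ P_in = P_out, so I_p = P_out/V_p = 204.99/220 = 0.932 A.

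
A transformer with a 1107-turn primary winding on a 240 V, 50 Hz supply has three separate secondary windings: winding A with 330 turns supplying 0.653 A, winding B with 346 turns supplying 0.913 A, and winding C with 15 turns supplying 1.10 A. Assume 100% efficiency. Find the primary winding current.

V_A = 240 × 330/1107 = 71.545 V; V_B = 240 × 346/1107 = 75.014 V; V_C = 240 × 15/1107 = 3.2520 V.
P_out = V_A I_A + V_B I_B + V_C I_C = 71.545×0.653 + 75.014×0.913 + 3.2520×1.10 = 46.719 + 68.487 + 3.5772 = 118.78 W.
Ideal ⇒ P_in = P_out, so I_p = P_out/V_p = 118.78/240 = 0.495 A.

I_p ≈ 0.495 A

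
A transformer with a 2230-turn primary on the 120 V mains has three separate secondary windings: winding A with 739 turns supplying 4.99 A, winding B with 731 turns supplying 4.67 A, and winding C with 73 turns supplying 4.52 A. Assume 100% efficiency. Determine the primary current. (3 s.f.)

I_p ≈ 3.33 A

V_A = 120 × 739/2230 = 39.767 V; V_B = 120 × 731/2230 = 39.336 V; V_C = 120 × 73/2230 = 3.9283 V.
P_out = V_A I_A + V_B I_B + V_C I_C = 39.767×4.99 + 39.336×4.67 + 3.9283×4.52 = 198.44 + 183.70 + 17.756 = 399.89 W.
Ideal ⇒ P_in = P_out, so I_p = P_out/V_p = 399.89/120 = 3.33 A.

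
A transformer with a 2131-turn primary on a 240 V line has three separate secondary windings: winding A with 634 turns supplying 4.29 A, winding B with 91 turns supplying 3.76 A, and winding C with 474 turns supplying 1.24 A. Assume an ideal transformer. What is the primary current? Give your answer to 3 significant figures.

I_p ≈ 1.71 A

V_A = 240 × 634/2131 = 71.403 V; V_B = 240 × 91/2131 = 10.249 V; V_C = 240 × 474/2131 = 53.383 V.
P_out = V_A I_A + V_B I_B + V_C I_C = 71.403×4.29 + 10.249×3.76 + 53.383×1.24 = 306.32 + 38.535 + 66.195 = 411.05 W.
Ideal ⇒ P_in = P_out, so I_p = P_out/V_p = 411.05/240 = 1.71 A.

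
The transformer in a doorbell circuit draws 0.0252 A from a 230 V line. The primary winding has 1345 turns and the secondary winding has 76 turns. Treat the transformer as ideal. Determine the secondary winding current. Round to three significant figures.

I_s ≈ 0.446 A

I_s/I_p = N_p/N_s, so I_s = 0.0252 × 1345/76 = 0.446 A.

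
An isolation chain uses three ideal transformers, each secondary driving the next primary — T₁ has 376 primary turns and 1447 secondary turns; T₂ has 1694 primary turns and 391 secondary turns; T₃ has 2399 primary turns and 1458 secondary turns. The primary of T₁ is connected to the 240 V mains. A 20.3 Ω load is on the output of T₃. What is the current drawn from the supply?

Secondary of T₁: V = 240.00 × 1447/376 = 923.62 V.
Secondary of T₂: V = 923.62 × 391/1694 = 213.18 V.
Secondary of T₃: V = 213.18 × 1458/2399 = 129.56 V.
I_load = 129.56/20.3 = 6.3824 A, so P_out = 129.56 × 6.3824 = 826.93 W.
All ideal ⇒ P_in = P_out, so I_supply = 826.93/240 = 3.45 A.

I_supply ≈ 3.45 A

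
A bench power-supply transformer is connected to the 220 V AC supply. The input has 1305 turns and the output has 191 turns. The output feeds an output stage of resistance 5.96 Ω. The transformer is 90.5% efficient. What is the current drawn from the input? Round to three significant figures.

V_out = 220 × 191/1305 = 32.199 V.
I_out = V_out/R = 32.199/5.96 = 5.4026 A.
P_out = V_out I_out = 32.199 × 5.4026 = 173.96 W.
P_in = P_out/η = 173.96/0.905 = 192.22 W.
I_in = P_in/V_in = 192.22/220 = 0.874 A.

I_in ≈ 0.874 A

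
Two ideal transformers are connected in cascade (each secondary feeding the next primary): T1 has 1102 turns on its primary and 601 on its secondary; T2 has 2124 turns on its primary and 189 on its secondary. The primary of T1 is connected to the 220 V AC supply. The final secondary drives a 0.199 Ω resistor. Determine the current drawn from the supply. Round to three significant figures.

I_supply ≈ 2.60 A

After T1: V = 220.00 × 601/1102 = 119.98 V.
After T2: V = 119.98 × 189/2124 = 10.676 V.
I_load = 10.676/0.199 = 53.650 A, so P_out = 10.676 × 53.650 = 572.79 W.
All ideal ⇒ P_in = P_out, so I_supply = 572.79/220 = 2.60 A.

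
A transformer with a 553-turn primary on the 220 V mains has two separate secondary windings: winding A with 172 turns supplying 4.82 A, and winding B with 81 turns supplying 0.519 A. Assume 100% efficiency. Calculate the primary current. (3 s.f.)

I_p ≈ 1.58 A

V_A = 220 × 172/553 = 68.427 V; V_B = 220 × 81/553 = 32.224 V.
P_out = V_A I_A + V_B I_B = 68.427×4.82 + 32.224×0.519 = 329.82 + 16.724 = 346.54 W.
Ideal ⇒ P_in = P_out, so I_p = P_out/V_p = 346.54/220 = 1.58 A.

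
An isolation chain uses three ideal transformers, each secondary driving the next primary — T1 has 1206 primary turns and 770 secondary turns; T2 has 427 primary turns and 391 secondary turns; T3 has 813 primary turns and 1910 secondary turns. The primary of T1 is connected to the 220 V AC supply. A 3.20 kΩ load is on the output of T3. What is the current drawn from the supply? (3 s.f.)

Secondary of T1: V = 220.00 × 770/1206 = 140.46 V.
Secondary of T2: V = 140.46 × 391/427 = 128.62 V.
Secondary of T3: V = 128.62 × 1910/813 = 302.17 V.
I_load = 302.17/3200 = 0.094430 A, so P_out = 302.17 × 0.094430 = 28.534 W.
All ideal ⇒ P_in = P_out, so I_supply = 28.534/220 = 0.130 A.

I_supply ≈ 0.130 A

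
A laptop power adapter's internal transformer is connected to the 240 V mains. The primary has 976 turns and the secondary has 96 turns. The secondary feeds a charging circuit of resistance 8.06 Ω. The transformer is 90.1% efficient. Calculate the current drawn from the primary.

V_s = 240 × 96/976 = 23.607 V.
I_s = V_s/R = 23.607/8.06 = 2.9289 A.
P_out = V_s I_s = 23.607 × 2.9289 = 69.140 W.
P_in = P_out/η = 69.140/0.901 = 76.737 W.
I_p = P_in/V_p = 76.737/240 = 0.320 A.

I_p ≈ 0.320 A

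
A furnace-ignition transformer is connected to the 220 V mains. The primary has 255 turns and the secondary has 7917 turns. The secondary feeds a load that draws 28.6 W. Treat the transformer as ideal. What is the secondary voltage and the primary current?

V_s = V_p × N_s/N_p = 220 × 7917/255 = 6830.4 V.
I_s = P/V_s = 28.6/6830.4 = 0.0041872 A.
I_p = I_s × N_s/N_p = 0.0041872 × 7917/255 = 0.130 A.

V_s ≈ 6830 V, I_p ≈ 0.130 A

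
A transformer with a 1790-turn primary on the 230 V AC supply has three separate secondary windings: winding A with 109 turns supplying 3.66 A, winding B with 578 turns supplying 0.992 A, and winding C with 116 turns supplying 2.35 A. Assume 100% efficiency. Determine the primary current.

I_p ≈ 0.695 A

V_A = 230 × 109/1790 = 14.006 V; V_B = 230 × 578/1790 = 74.268 V; V_C = 230 × 116/1790 = 14.905 V.
P_out = V_A I_A + V_B I_B + V_C I_C = 14.006×3.66 + 74.268×0.992 + 14.905×2.35 = 51.260 + 73.674 + 35.027 = 159.96 W.
Ideal ⇒ P_in = P_out, so I_p = P_out/V_p = 159.96/230 = 0.695 A.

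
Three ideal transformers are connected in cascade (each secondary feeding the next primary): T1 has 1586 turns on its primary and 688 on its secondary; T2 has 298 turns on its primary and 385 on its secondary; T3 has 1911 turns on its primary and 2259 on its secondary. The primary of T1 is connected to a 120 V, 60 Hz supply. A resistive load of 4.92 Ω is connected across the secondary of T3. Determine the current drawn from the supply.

I_supply ≈ 10.7 A

After T1: V = 120.00 × 688/1586 = 52.055 V.
After T2: V = 52.055 × 385/298 = 67.253 V.
After T3: V = 67.253 × 2259/1911 = 79.500 V.
I_load = 79.500/4.92 = 16.159 A, so P_out = 79.500 × 16.159 = 1284.6 W.
All ideal ⇒ P_in = P_out, so I_supply = 1284.6/120 = 10.7 A.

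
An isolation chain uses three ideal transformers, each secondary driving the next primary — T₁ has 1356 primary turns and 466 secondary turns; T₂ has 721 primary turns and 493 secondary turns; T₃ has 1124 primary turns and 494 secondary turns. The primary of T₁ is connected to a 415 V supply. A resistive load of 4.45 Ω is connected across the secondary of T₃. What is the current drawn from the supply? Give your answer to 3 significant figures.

After T₁: V = 415.00 × 466/1356 = 142.62 V.
After T₂: V = 142.62 × 493/721 = 97.518 V.
After T₃: V = 97.518 × 494/1124 = 42.859 V.
I_load = 42.859/4.45 = 9.6313 A, so P_out = 42.859 × 9.6313 = 412.79 W.
All ideal ⇒ P_in = P_out, so I_supply = 412.79/415 = 0.995 A.

I_supply ≈ 0.995 A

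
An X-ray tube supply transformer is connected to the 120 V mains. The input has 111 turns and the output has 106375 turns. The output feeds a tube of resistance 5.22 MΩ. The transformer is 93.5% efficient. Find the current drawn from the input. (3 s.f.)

I_in ≈ 22.6 A

V_out = 120 × 106375/111 = 115000 V.
I_out = V_out/R = 115000/(5.22×10^6) = 0.022031 A.
P_out = V_out I_out = 115000 × 0.022031 = 2533.5 W.
P_in = P_out/η = 2533.5/0.935 = 2709.7 W.
I_in = P_in/V_in = 2709.7/120 = 22.6 A.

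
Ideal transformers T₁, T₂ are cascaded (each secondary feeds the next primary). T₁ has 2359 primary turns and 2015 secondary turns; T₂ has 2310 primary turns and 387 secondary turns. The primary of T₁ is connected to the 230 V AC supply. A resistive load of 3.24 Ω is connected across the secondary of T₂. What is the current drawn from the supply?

After T₁: V = 230.00 × 2015/2359 = 196.46 V.
After T₂: V = 196.46 × 387/2310 = 32.913 V.
I_load = 32.913/3.24 = 10.158 A, so P_out = 32.913 × 10.158 = 334.35 W.
All ideal ⇒ P_in = P_out, so I_supply = 334.35/230 = 1.45 A.

I_supply ≈ 1.45 A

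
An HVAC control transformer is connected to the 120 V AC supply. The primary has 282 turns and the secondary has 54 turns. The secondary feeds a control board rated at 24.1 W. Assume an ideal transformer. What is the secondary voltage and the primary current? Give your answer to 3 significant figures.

V_s = V_p × N_s/N_p = 120 × 54/282 = 22.979 V.
I_s = P/V_s = 24.1/22.979 = 1.0488 A.
I_p = I_s × N_s/N_p = 1.0488 × 54/282 = 0.201 A.

V_s ≈ 23.0 V, I_p ≈ 0.201 A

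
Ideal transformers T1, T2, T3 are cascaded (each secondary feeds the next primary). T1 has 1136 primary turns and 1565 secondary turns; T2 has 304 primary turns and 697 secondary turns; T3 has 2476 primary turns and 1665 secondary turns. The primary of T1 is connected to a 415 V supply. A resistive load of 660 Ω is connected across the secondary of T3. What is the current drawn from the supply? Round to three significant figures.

After T1: V = 415.00 × 1565/1136 = 571.72 V.
After T2: V = 571.72 × 697/304 = 1310.8 V.
After T3: V = 1310.8 × 1665/2476 = 881.47 V.
I_load = 881.47/660 = 1.3356 A, so P_out = 881.47 × 1.3356 = 1177.3 W.
All ideal ⇒ P_in = P_out, so I_supply = 1177.3/415 = 2.84 A.

I_supply ≈ 2.84 A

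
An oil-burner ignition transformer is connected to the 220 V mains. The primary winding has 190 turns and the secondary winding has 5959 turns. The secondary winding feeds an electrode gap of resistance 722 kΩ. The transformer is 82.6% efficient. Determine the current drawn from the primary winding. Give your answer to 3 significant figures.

I_p ≈ 0.363 A

V_s = 220 × 5959/190 = 6899.9 V.
I_s = V_s/R = 6899.9/722000 = 0.0095566 A.
P_out = V_s I_s = 6899.9 × 0.0095566 = 65.940 W.
P_in = P_out/η = 65.940/0.826 = 79.830 W.
I_p = P_in/V_p = 79.830/220 = 0.363 A.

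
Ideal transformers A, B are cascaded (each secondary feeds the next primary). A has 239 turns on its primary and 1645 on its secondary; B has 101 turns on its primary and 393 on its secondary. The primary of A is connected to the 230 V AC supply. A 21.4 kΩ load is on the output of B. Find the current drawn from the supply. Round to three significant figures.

I_supply ≈ 7.71 A

Secondary of A: V = 230.00 × 1645/239 = 1583.1 V.
Secondary of B: V = 1583.1 × 393/101 = 6159.8 V.
I_load = 6159.8/21400 = 0.28784 A, so P_out = 6159.8 × 0.28784 = 1773.0 W.
All ideal ⇒ P_in = P_out, so I_supply = 1773.0/230 = 7.71 A.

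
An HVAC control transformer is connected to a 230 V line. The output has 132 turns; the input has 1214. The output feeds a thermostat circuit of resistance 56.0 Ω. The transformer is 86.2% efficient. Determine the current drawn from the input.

I_in ≈ 0.0563 A

V_out = 230 × 132/1214 = 25.008 V.
I_out = V_out/R = 25.008/56.0 = 0.44658 A.
P_out = V_out I_out = 25.008 × 0.44658 = 11.168 W.
P_in = P_out/η = 11.168/0.862 = 12.956 W.
I_in = P_in/V_in = 12.956/230 = 0.0563 A.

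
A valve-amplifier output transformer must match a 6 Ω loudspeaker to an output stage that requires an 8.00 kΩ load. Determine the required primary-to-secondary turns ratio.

Z_p/Z_s = (N_p/N_s)², so N_p/N_s = √(8000/6) = √1330 = 36.5.

N_p/N_s ≈ 36.5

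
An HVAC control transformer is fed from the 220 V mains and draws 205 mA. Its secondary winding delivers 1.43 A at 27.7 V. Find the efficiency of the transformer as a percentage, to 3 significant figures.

P_in = 220 × 0.205 = 45.1000 W.
P_out = 27.7 × 1.43 = 39.6110 W.
η = P_out/P_in = 39.6110/45.1000 = 0.878.

η ≈ 87.8%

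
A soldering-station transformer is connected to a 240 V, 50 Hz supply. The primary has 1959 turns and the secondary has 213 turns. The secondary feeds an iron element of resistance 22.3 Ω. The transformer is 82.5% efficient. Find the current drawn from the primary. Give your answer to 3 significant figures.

I_p ≈ 0.154 A

V_s = 240 × 213/1959 = 26.095 V.
I_s = V_s/R = 26.095/22.3 = 1.1702 A.
P_out = V_s I_s = 26.095 × 1.1702 = 30.536 W.
P_in = P_out/η = 30.536/0.825 = 37.013 W.
I_p = P_in/V_p = 37.013/240 = 0.154 A.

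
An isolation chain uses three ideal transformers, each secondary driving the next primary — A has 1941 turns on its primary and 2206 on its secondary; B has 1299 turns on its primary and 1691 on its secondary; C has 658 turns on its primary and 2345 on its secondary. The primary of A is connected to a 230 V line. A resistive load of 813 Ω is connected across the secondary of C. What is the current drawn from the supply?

Secondary of A: V = 230.00 × 2206/1941 = 261.40 V.
Secondary of B: V = 261.40 × 1691/1299 = 340.28 V.
Secondary of C: V = 340.28 × 2345/658 = 1212.7 V.
I_load = 1212.7/813 = 1.4917 A, so P_out = 1212.7 × 1.4917 = 1809.0 W.
All ideal ⇒ P_in = P_out, so I_supply = 1809.0/230 = 7.87 A.

I_supply ≈ 7.87 A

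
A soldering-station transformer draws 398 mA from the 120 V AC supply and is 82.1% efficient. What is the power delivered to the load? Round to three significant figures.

P_out ≈ 39.2 W

P_in = V_p I_p = 120 × 0.398 = 47.760 W.
P_out = η P_in = 0.821 × 47.760 = 39.2 W.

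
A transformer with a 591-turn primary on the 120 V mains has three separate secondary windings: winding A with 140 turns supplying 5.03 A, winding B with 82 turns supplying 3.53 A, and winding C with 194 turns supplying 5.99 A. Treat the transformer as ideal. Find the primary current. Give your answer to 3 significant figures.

V_A = 120 × 140/591 = 28.426 V; V_B = 120 × 82/591 = 16.650 V; V_C = 120 × 194/591 = 39.391 V.
P_out = V_A I_A + V_B I_B + V_C I_C = 28.426×5.03 + 16.650×3.53 + 39.391×5.99 = 142.98 + 58.774 + 235.95 = 437.71 W.
Ideal ⇒ P_in = P_out, so I_p = P_out/V_p = 437.71/120 = 3.65 A.

I_p ≈ 3.65 A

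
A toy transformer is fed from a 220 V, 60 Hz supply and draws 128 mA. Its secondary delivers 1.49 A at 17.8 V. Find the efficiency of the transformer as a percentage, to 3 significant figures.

η ≈ 94.2%

P_in = 220 × 0.128 = 28.1600 W.
P_out = 17.8 × 1.49 = 26.5220 W.
η = P_out/P_in = 26.5220/28.1600 = 0.942.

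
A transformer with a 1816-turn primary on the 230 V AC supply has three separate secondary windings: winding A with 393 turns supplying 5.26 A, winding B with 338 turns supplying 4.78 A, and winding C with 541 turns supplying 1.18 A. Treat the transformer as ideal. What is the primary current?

I_p ≈ 2.38 A

V_A = 230 × 393/1816 = 49.774 V; V_B = 230 × 338/1816 = 42.808 V; V_C = 230 × 541/1816 = 68.519 V.
P_out = V_A I_A + V_B I_B + V_C I_C = 49.774×5.26 + 42.808×4.78 + 68.519×1.18 = 261.81 + 204.62 + 80.852 = 547.29 W.
Ideal ⇒ P_in = P_out, so I_p = P_out/V_p = 547.29/230 = 2.38 A.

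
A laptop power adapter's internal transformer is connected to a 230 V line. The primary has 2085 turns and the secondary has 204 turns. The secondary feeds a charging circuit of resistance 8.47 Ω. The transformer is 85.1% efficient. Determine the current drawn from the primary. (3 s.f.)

I_p ≈ 0.305 A

V_s = 230 × 204/2085 = 22.504 V.
I_s = V_s/R = 22.504/8.47 = 2.6569 A.
P_out = V_s I_s = 22.504 × 2.6569 = 59.789 W.
P_in = P_out/η = 59.789/0.851 = 70.257 W.
I_p = P_in/V_p = 70.257/230 = 0.305 A.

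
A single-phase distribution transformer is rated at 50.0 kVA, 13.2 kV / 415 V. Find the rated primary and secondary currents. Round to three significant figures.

I_p = S/V_p = 50000/13200 = 3.79 A.
I_s = S/V_s = 50000/415 = 120 A.

I_p ≈ 3.79 A, I_s ≈ 120 A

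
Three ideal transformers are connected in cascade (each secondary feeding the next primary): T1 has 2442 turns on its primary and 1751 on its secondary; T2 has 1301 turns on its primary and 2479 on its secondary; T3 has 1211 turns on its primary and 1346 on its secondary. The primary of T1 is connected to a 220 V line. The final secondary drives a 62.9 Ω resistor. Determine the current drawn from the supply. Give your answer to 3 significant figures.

Secondary of T1: V = 220.00 × 1751/2442 = 157.75 V.
Secondary of T2: V = 157.75 × 2479/1301 = 300.58 V.
Secondary of T3: V = 300.58 × 1346/1211 = 334.09 V.
I_load = 334.09/62.9 = 5.3114 A, so P_out = 334.09 × 5.3114 = 1774.5 W.
All ideal ⇒ P_in = P_out, so I_supply = 1774.5/220 = 8.07 A.

I_supply ≈ 8.07 A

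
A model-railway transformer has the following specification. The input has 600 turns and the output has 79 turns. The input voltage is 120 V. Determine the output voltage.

V_out ≈ 15.8 V

V_out/V_in = N_out/N_in, so V_out = 120 × 79/600 = 15.8 V.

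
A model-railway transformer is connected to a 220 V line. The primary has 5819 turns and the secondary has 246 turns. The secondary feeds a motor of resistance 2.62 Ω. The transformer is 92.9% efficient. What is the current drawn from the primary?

V_s = 220 × 246/5819 = 9.3006 V.
I_s = V_s/R = 9.3006/2.62 = 3.5498 A.
P_out = V_s I_s = 9.3006 × 3.5498 = 33.015 W.
P_in = P_out/η = 33.015/0.929 = 35.539 W.
I_p = P_in/V_p = 35.539/220 = 0.162 A.

I_p ≈ 0.162 A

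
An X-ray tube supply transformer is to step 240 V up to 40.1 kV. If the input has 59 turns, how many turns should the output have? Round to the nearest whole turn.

N_out/N_in = V_out/V_in, so N_out = 59 × 40100/240 = 9857.9 ≈ 9858 turns.

N_out = 9858 turns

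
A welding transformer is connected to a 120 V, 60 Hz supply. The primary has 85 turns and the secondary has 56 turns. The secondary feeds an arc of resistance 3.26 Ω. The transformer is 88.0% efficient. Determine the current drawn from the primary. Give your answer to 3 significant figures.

V_s = 120 × 56/85 = 79.059 V.
I_s = V_s/R = 79.059/3.26 = 24.251 A.
P_out = V_s I_s = 79.059 × 24.251 = 1917.3 W.
P_in = P_out/η = 1917.3/0.880 = 2178.7 W.
I_p = P_in/V_p = 2178.7/120 = 18.2 A.

I_p ≈ 18.2 A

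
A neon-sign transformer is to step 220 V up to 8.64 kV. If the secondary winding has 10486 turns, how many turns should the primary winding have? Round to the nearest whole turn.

N_p/N_s = V_p/V_s, so N_p = 10486 × 220/8640 = 267.0 ≈ 267 turns.

N_p = 267 turns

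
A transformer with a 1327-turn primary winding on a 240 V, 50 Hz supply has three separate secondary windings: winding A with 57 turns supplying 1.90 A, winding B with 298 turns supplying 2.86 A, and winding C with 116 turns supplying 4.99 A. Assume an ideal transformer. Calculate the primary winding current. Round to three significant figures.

I_p ≈ 1.16 A

V_A = 240 × 57/1327 = 10.309 V; V_B = 240 × 298/1327 = 53.896 V; V_C = 240 × 116/1327 = 20.980 V.
P_out = V_A I_A + V_B I_B + V_C I_C = 10.309×1.90 + 53.896×2.86 + 20.980×4.99 = 19.587 + 154.14 + 104.69 = 278.42 W.
Ideal ⇒ P_in = P_out, so I_p = P_out/V_p = 278.42/240 = 1.16 A.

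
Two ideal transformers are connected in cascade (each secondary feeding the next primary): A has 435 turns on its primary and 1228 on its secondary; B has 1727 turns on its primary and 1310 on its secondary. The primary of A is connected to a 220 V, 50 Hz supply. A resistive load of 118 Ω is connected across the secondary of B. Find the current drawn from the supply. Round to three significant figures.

After A: V = 220.00 × 1228/435 = 621.06 V.
After B: V = 621.06 × 1310/1727 = 471.10 V.
I_load = 471.10/118 = 3.9924 A, so P_out = 471.10 × 3.9924 = 1880.8 W.
All ideal ⇒ P_in = P_out, so I_supply = 1880.8/220 = 8.55 A.

I_supply ≈ 8.55 A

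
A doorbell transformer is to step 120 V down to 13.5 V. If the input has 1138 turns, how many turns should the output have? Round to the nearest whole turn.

N_out = 128 turns

N_out/N_in = V_out/V_in, so N_out = 1138 × 13.5/120 = 128.0 ≈ 128 turns.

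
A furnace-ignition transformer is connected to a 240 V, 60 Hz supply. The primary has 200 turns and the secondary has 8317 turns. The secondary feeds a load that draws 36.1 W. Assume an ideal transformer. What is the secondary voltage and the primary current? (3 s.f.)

V_s ≈ 9980 V, I_p ≈ 0.150 A

V_s = V_p × N_s/N_p = 240 × 8317/200 = 9980.4 V.
I_s = P/V_s = 36.1/9980.4 = 0.0036171 A.
I_p = I_s × N_s/N_p = 0.0036171 × 8317/200 = 0.150 A.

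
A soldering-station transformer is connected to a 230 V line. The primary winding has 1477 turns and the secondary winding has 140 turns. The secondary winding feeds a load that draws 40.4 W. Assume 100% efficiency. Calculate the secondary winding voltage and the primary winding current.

V_s = V_p × N_s/N_p = 230 × 140/1477 = 21.801 V.
I_s = P/V_s = 40.4/21.801 = 1.8531 A.
I_p = I_s × N_s/N_p = 1.8531 × 140/1477 = 0.176 A.

V_s ≈ 21.8 V, I_p ≈ 0.176 A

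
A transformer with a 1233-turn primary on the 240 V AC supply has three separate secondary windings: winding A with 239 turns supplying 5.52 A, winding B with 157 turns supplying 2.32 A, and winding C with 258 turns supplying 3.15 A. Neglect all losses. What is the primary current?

V_A = 240 × 239/1233 = 46.521 V; V_B = 240 × 157/1233 = 30.560 V; V_C = 240 × 258/1233 = 50.219 V.
P_out = V_A I_A + V_B I_B + V_C I_C = 46.521×5.52 + 30.560×2.32 + 50.219×3.15 = 256.79 + 70.898 + 158.19 = 485.88 W.
Ideal ⇒ P_in = P_out, so I_p = P_out/V_p = 485.88/240 = 2.02 A.

I_p ≈ 2.02 A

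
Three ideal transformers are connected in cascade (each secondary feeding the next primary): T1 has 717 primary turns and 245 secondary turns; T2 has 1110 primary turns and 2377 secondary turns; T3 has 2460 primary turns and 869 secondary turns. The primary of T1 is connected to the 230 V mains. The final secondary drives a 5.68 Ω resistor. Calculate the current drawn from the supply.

I_supply ≈ 2.71 A

After T1: V = 230.00 × 245/717 = 78.591 V.
After T2: V = 78.591 × 2377/1110 = 168.30 V.
After T3: V = 168.30 × 869/2460 = 59.452 V.
I_load = 59.452/5.68 = 10.467 A, so P_out = 59.452 × 10.467 = 622.28 W.
All ideal ⇒ P_in = P_out, so I_supply = 622.28/230 = 2.71 A.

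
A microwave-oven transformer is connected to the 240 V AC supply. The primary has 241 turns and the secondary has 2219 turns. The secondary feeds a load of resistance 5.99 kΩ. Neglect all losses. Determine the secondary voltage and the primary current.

V_s = V_p × N_s/N_p = 240 × 2219/241 = 2209.8 V.
I_s = V_s/R = 2209.8/5990 = 0.36891 A.
I_p = I_s × N_s/N_p = 0.36891 × 2219/241 = 3.40 A.

V_s ≈ 2210 V, I_p ≈ 3.40 A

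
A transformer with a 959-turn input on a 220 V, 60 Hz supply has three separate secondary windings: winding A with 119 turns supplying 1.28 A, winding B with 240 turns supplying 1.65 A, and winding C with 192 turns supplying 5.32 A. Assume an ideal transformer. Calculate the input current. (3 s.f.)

I_in ≈ 1.64 A

V_A = 220 × 119/959 = 27.299 V; V_B = 220 × 240/959 = 55.057 V; V_C = 220 × 192/959 = 44.046 V.
P_out = V_A I_A + V_B I_B + V_C I_C = 27.299×1.28 + 55.057×1.65 + 44.046×5.32 = 34.943 + 90.845 + 234.32 = 360.11 W.
Ideal ⇒ P_in = P_out, so I_in = P_out/V_in = 360.11/220 = 1.64 A.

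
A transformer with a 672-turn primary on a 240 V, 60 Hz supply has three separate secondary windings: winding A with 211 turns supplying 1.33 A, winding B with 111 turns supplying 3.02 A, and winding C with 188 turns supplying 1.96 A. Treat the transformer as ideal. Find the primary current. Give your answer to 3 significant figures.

V_A = 240 × 211/672 = 75.357 V; V_B = 240 × 111/672 = 39.643 V; V_C = 240 × 188/672 = 67.143 V.
P_out = V_A I_A + V_B I_B + V_C I_C = 75.357×1.33 + 39.643×3.02 + 67.143×1.96 = 100.23 + 119.72 + 131.60 = 351.55 W.
Ideal ⇒ P_in = P_out, so I_p = P_out/V_p = 351.55/240 = 1.46 A.

I_p ≈ 1.46 A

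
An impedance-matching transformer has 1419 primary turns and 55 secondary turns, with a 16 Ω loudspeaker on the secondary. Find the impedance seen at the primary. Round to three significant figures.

Z_p = (N_p/N_s)² × Z_s = (1419/55)² × 16 = 10700 Ω.

Z_p ≈ 10700 Ω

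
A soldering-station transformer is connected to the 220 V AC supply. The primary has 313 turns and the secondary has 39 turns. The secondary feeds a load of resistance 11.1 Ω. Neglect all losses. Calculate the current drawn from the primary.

I_p ≈ 0.308 A

V_s = V_p × N_s/N_p = 220 × 39/313 = 27.412 V.
I_s = V_s/R = 27.412/11.1 = 2.4696 A.
For an ideal transformer I_p N_p = I_s N_s, so I_p = 2.4696 × 39/313 = 0.308 A.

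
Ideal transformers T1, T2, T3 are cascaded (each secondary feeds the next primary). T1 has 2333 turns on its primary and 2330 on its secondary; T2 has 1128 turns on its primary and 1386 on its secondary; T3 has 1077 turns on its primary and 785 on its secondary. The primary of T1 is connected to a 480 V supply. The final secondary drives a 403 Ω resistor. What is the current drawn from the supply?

I_supply ≈ 0.953 A

After T1: V = 480.00 × 2330/2333 = 479.38 V.
After T2: V = 479.38 × 1386/1128 = 589.03 V.
After T3: V = 589.03 × 785/1077 = 429.33 V.
I_load = 429.33/403 = 1.0653 A, so P_out = 429.33 × 1.0653 = 457.38 W.
All ideal ⇒ P_in = P_out, so I_supply = 457.38/480 = 0.953 A.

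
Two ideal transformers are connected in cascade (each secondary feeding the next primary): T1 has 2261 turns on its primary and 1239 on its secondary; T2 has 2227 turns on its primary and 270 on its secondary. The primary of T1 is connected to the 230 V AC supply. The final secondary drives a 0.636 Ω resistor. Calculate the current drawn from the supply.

Secondary of T1: V = 230.00 × 1239/2261 = 126.04 V.
Secondary of T2: V = 126.04 × 270/2227 = 15.281 V.
I_load = 15.281/0.636 = 24.026 A, so P_out = 15.281 × 24.026 = 367.14 W.
All ideal ⇒ P_in = P_out, so I_supply = 367.14/230 = 1.60 A.

I_supply ≈ 1.60 A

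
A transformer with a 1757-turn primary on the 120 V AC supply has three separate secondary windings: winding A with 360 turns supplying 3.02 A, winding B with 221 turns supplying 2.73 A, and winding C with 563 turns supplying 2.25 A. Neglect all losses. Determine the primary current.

V_A = 120 × 360/1757 = 24.587 V; V_B = 120 × 221/1757 = 15.094 V; V_C = 120 × 563/1757 = 38.452 V.
P_out = V_A I_A + V_B I_B + V_C I_C = 24.587×3.02 + 15.094×2.73 + 38.452×2.25 = 74.254 + 41.206 + 86.517 = 201.98 W.
Ideal ⇒ P_in = P_out, so I_p = P_out/V_p = 201.98/120 = 1.68 A.

I_p ≈ 1.68 A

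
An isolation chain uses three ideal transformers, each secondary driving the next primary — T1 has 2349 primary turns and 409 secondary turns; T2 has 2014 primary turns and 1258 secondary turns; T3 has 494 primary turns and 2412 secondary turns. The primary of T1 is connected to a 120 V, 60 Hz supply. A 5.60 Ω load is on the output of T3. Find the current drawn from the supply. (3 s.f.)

After T1: V = 120.00 × 409/2349 = 20.894 V.
After T2: V = 20.894 × 1258/2014 = 13.051 V.
After T3: V = 13.051 × 2412/494 = 63.723 V.
I_load = 63.723/5.60 = 11.379 A, so P_out = 63.723 × 11.379 = 725.10 W.
All ideal ⇒ P_in = P_out, so I_supply = 725.10/120 = 6.04 A.

I_supply ≈ 6.04 A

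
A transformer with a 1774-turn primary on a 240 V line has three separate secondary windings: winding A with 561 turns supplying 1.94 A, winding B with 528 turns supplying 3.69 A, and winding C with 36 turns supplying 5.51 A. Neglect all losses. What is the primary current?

I_p ≈ 1.82 A

V_A = 240 × 561/1774 = 75.896 V; V_B = 240 × 528/1774 = 71.432 V; V_C = 240 × 36/1774 = 4.8703 V.
P_out = V_A I_A + V_B I_B + V_C I_C = 75.896×1.94 + 71.432×3.69 + 4.8703×5.51 = 147.24 + 263.58 + 26.836 = 437.66 W.
Ideal ⇒ P_in = P_out, so I_p = P_out/V_p = 437.66/240 = 1.82 A.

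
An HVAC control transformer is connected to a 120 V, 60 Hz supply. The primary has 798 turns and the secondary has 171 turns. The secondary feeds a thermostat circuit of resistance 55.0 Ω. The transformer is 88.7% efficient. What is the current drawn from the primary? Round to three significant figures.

V_s = 120 × 171/798 = 25.714 V.
I_s = V_s/R = 25.714/55.0 = 0.46753 A.
P_out = V_s I_s = 25.714 × 0.46753 = 12.022 W.
P_in = P_out/η = 12.022/0.887 = 13.554 W.
I_p = P_in/V_p = 13.554/120 = 0.113 A.

I_p ≈ 0.113 A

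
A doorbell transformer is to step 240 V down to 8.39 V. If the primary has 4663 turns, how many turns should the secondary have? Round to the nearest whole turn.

N_s/N_p = V_s/V_p, so N_s = 4663 × 8.39/240 = 163.0 ≈ 163 turns.

N_s = 163 turns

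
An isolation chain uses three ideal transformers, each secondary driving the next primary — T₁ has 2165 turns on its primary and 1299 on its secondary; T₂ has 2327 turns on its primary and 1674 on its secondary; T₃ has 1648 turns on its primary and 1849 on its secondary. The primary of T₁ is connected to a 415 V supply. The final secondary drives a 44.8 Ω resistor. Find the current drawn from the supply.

I_supply ≈ 2.17 A

Secondary of T₁: V = 415.00 × 1299/2165 = 249.00 V.
Secondary of T₂: V = 249.00 × 1674/2327 = 179.13 V.
Secondary of T₃: V = 179.13 × 1849/1648 = 200.97 V.
I_load = 200.97/44.8 = 4.4860 A, so P_out = 200.97 × 4.4860 = 901.57 W.
All ideal ⇒ P_in = P_out, so I_supply = 901.57/415 = 2.17 A.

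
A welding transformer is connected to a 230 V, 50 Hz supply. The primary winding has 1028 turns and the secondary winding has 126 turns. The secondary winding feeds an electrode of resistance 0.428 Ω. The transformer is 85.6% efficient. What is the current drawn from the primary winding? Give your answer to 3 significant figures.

I_p ≈ 9.43 A

V_s = 230 × 126/1028 = 28.191 V.
I_s = V_s/R = 28.191/0.428 = 65.866 A.
P_out = V_s I_s = 28.191 × 65.866 = 1856.8 W.
P_in = P_out/η = 1856.8/0.856 = 2169.2 W.
I_p = P_in/V_p = 2169.2/230 = 9.43 A.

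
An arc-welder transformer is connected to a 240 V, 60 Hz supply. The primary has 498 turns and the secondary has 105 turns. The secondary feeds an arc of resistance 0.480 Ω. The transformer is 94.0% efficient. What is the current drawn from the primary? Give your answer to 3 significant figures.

V_s = 240 × 105/498 = 50.602 V.
I_s = V_s/R = 50.602/0.480 = 105.42 A.
P_out = V_s I_s = 50.602 × 105.42 = 5334.6 W.
P_in = P_out/η = 5334.6/0.940 = 5675.1 W.
I_p = P_in/V_p = 5675.1/240 = 23.6 A.

I_p ≈ 23.6 A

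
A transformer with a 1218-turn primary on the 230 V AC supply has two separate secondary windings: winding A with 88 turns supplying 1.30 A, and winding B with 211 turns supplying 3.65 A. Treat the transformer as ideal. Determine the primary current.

I_p ≈ 0.726 A

V_A = 230 × 88/1218 = 16.617 V; V_B = 230 × 211/1218 = 39.844 V.
P_out = V_A I_A + V_B I_B = 16.617×1.30 + 39.844×3.65 = 21.603 + 145.43 = 167.03 W.
Ideal ⇒ P_in = P_out, so I_p = P_out/V_p = 167.03/230 = 0.726 A.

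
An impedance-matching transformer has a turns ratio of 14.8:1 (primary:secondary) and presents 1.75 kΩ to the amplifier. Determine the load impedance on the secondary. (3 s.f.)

Z_s = Z_p/(N_p/N_s)² = 1750/14.8² = 7.99 Ω.

Z_s ≈ 7.99 Ω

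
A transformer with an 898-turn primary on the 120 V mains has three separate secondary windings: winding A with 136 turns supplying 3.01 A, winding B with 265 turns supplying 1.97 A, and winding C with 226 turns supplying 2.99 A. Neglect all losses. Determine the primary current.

V_A = 120 × 136/898 = 18.174 V; V_B = 120 × 265/898 = 35.412 V; V_C = 120 × 226/898 = 30.200 V.
P_out = V_A I_A + V_B I_B + V_C I_C = 18.174×3.01 + 35.412×1.97 + 30.200×2.99 = 54.703 + 69.762 + 90.299 = 214.76 W.
Ideal ⇒ P_in = P_out, so I_p = P_out/V_p = 214.76/120 = 1.79 A.

I_p ≈ 1.79 A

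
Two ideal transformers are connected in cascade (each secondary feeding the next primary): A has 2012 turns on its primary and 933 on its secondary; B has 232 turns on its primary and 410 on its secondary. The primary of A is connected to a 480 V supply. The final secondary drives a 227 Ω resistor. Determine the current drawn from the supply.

I_supply ≈ 1.42 A

Secondary of A: V = 480.00 × 933/2012 = 222.58 V.
Secondary of B: V = 222.58 × 410/232 = 393.36 V.
I_load = 393.36/227 = 1.7329 A, so P_out = 393.36 × 1.7329 = 681.64 W.
All ideal ⇒ P_in = P_out, so I_supply = 681.64/480 = 1.42 A.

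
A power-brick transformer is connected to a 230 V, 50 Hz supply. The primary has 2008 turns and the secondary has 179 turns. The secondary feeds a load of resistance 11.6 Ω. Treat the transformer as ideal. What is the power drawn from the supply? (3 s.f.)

P ≈ 36.2 W

V_s = V_p × N_s/N_p = 230 × 179/2008 = 20.503 V.
I_s = V_s/R = 20.503/11.6 = 1.7675 A.
I_p = I_s × N_s/N_p = 1.7675 × 179/2008 = 0.15756 A.
P = V_p I_p = 230 × 0.15756 = 36.2 W.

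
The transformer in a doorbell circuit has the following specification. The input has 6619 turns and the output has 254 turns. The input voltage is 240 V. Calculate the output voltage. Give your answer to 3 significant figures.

V_out ≈ 9.21 V

V_out/V_in = N_out/N_in, so V_out = 240 × 254/6619 = 9.21 V.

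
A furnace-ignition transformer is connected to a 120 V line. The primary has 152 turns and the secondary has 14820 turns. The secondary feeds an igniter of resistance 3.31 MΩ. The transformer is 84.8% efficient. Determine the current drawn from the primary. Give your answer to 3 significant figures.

V_s = 120 × 14820/152 = 11700 V.
I_s = V_s/R = 11700/(3.31×10^6) = 0.0035347 A.
P_out = V_s I_s = 11700 × 0.0035347 = 41.356 W.
P_in = P_out/η = 41.356/0.848 = 48.769 W.
I_p = P_in/V_p = 48.769/120 = 0.406 A.

I_p ≈ 0.406 A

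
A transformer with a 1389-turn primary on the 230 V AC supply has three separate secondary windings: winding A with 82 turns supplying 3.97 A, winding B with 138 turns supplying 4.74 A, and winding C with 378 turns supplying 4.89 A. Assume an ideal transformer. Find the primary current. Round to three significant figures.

V_A = 230 × 82/1389 = 13.578 V; V_B = 230 × 138/1389 = 22.851 V; V_C = 230 × 378/1389 = 62.592 V.
P_out = V_A I_A + V_B I_B + V_C I_C = 13.578×3.97 + 22.851×4.74 + 62.592×4.89 = 53.905 + 108.31 + 306.07 = 468.29 W.
Ideal ⇒ P_in = P_out, so I_p = P_out/V_p = 468.29/230 = 2.04 A.

I_p ≈ 2.04 A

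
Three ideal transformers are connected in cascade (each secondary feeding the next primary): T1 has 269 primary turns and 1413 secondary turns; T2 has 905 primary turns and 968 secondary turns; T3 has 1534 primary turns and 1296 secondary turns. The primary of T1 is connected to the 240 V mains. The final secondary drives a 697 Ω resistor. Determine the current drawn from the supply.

I_supply ≈ 7.76 A

After T1: V = 240.00 × 1413/269 = 1260.7 V.
After T2: V = 1260.7 × 968/905 = 1348.4 V.
After T3: V = 1348.4 × 1296/1534 = 1139.2 V.
I_load = 1139.2/697 = 1.6345 A, so P_out = 1139.2 × 1.6345 = 1862.0 W.
All ideal ⇒ P_in = P_out, so I_supply = 1862.0/240 = 7.76 A.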